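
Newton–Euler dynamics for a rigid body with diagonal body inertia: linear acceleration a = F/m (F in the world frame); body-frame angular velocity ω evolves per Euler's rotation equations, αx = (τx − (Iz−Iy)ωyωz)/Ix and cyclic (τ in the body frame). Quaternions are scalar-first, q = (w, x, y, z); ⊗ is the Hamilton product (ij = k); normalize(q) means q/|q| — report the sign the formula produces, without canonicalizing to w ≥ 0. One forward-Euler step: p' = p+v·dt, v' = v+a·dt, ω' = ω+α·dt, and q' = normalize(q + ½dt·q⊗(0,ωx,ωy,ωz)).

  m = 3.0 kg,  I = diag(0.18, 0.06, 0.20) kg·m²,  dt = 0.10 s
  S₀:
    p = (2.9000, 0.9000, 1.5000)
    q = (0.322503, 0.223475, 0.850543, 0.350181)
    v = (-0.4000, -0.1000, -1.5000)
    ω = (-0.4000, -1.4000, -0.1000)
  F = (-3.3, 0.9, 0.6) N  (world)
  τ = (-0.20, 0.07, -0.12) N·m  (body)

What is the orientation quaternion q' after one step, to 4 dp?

Hamilton product q⊗(0,ω) = (1.3151683, 0.2761979, -0.5692291, -0.0048981)
q + ½dt·q⊗(0,ω), renormalized = (0.3872, 0.2367, 0.8199, 0.3490)

q' = (0.3872, 0.2367, 0.8199, 0.3490)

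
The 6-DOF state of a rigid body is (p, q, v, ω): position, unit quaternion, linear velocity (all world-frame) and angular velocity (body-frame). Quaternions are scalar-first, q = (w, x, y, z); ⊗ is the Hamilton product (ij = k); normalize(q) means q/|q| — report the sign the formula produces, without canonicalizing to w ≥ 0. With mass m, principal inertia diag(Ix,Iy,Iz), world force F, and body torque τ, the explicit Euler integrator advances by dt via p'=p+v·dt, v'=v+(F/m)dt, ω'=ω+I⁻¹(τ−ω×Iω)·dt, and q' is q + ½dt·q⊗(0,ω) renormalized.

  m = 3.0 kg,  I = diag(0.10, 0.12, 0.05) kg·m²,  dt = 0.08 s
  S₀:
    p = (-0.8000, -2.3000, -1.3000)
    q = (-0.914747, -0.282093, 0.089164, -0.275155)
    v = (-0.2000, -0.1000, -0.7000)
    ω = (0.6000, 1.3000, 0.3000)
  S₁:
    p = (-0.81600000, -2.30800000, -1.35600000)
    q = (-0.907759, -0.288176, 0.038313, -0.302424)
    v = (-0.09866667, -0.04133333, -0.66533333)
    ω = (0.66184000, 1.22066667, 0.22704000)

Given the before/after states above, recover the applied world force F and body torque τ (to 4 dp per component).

Δω = ω₁−ω₀ = (0.06184000, -0.07933333, -0.07296000)
applied torque τ = (0.0500, -0.1100, -0.0300)
Δv = v₁−v₀ = (0.10133333, 0.05866667, 0.03466667)
applied force F = (3.8000, 2.2000, 1.3000)

F = (3.8000, 2.2000, 1.3000)
τ = (0.0500, -0.1100, -0.0300)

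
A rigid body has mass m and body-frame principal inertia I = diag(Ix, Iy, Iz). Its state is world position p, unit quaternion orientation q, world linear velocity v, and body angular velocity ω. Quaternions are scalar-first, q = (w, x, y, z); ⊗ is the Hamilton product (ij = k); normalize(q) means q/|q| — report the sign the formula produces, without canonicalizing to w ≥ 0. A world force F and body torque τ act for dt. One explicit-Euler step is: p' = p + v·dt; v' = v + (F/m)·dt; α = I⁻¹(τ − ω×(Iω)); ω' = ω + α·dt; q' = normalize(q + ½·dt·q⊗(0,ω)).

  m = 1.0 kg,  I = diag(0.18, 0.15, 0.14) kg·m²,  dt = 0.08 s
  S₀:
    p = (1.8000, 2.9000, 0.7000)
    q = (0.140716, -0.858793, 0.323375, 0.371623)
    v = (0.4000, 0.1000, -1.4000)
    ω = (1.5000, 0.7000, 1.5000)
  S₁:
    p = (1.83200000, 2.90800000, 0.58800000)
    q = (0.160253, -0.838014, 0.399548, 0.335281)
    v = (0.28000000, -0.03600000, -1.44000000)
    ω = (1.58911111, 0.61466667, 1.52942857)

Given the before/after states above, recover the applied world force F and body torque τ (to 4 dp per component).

F = (-1.5000, -1.7000, -0.5000)
τ = (0.1900, -0.0700, 0.0200)

velocity change Δv = (-0.12000000, -0.13600000, -0.04000000)
F = m·Δv/dt = (-1.5000, -1.7000, -0.5000)
ω₁ − ω₀ = (0.08911111, -0.08533333, 0.02942857)
precession coupling = (-0.0105, 0.0900, -0.0315)
applied torque τ = (0.1900, -0.0700, 0.0200)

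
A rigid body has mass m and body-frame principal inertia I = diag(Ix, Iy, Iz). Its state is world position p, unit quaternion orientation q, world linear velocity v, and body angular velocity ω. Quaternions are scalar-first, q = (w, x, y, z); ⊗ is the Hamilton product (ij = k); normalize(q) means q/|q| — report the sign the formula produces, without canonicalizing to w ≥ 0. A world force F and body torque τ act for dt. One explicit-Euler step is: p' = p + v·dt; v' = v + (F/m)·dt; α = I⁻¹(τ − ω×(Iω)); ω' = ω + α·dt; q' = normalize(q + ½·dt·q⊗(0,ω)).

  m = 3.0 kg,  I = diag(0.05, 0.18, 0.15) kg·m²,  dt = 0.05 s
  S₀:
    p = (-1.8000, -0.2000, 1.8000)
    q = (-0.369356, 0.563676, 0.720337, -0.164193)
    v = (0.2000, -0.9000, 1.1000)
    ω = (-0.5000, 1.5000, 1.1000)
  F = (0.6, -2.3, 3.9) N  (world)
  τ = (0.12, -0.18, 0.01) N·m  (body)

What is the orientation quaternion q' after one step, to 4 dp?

2q̇ = q⊗(0,ω) = (-0.6180552, 1.2233382, -1.0919811, 0.7993909)
updated quaternion q' = (-0.3844, 0.5936, 0.6922, -0.1440)

q' = (-0.3844, 0.5936, 0.6922, -0.1440)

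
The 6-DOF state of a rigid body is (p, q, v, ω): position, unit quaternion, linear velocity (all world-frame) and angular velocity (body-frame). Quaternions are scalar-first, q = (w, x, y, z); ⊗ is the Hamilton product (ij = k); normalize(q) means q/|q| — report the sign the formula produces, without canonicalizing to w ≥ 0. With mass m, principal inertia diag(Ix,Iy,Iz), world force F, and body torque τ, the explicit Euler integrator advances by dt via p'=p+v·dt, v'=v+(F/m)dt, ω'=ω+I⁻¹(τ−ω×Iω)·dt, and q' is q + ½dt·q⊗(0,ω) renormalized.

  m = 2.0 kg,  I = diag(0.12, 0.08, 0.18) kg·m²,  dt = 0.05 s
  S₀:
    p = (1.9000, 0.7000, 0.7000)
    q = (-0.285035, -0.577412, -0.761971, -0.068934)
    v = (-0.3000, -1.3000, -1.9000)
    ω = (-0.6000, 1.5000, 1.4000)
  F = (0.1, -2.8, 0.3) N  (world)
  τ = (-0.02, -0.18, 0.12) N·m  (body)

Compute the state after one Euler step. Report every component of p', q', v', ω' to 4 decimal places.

p' = (1.8850, 0.6350, 0.6050)
q' = (-0.2623, -0.5964, -0.7503, -0.1118)
v' = (-0.2975, -1.3700, -1.8925)
ω' = (-0.6958, 1.3560, 1.4233)

new position p' = (1.8850, 0.6350, 0.6050)
v' = v + a·dt = (-0.2975, -1.3700, -1.8925)
α = I⁻¹(τ − ω×Iω) = (-1.9167, -2.8800, 0.4667)
ω + α·dt = (-0.6958, 1.3560, 1.4233)
2q̇ = q⊗(0,ω) = (0.8930169, -0.7923374, 0.4221847, -1.7223496)
q + ½dt·q⊗(0,ω), renormalized = (-0.2623, -0.5964, -0.7503, -0.1118)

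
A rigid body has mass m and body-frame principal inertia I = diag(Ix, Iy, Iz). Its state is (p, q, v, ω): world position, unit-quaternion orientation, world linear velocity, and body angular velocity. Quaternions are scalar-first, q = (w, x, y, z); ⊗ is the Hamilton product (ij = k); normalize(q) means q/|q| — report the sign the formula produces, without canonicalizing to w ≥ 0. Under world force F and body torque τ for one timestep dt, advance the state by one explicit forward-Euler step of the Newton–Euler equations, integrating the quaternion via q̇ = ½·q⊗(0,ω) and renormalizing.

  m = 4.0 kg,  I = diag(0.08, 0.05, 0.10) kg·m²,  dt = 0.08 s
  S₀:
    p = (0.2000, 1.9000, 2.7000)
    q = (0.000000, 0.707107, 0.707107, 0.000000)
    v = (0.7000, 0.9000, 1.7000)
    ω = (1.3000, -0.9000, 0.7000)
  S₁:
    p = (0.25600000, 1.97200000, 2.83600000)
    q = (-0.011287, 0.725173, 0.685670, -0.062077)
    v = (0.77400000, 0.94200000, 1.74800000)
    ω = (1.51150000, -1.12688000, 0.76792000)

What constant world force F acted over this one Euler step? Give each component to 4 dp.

Δv = v₁−v₀ = (0.07400000, 0.04200000, 0.04800000)
m·(v₁−v₀)/dt = (3.7000, 2.1000, 2.4000)

F = (3.7000, 2.1000, 2.4000)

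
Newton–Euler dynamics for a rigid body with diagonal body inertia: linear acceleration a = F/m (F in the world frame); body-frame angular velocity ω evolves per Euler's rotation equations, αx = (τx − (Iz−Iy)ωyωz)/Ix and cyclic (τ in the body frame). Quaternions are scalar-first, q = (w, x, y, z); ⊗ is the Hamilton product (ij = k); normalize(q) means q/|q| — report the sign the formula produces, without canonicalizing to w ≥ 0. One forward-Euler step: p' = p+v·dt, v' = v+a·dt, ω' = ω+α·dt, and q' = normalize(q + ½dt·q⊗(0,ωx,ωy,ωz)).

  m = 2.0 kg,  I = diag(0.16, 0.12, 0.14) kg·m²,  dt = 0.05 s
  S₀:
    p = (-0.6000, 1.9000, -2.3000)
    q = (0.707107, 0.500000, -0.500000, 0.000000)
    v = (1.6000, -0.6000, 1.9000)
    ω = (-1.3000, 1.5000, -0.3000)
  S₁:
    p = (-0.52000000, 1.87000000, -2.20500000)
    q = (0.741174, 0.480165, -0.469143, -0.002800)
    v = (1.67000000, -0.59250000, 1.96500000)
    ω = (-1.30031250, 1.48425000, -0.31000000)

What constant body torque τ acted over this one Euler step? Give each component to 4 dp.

rate change Δω = (-0.00031250, -0.01575000, -0.01000000)
ω₀×(Iω₀) = (-0.0090, 0.0078, 0.0780)
I·α + gyro = (-0.0100, -0.0300, 0.0500)

τ = (-0.0100, -0.0300, 0.0500)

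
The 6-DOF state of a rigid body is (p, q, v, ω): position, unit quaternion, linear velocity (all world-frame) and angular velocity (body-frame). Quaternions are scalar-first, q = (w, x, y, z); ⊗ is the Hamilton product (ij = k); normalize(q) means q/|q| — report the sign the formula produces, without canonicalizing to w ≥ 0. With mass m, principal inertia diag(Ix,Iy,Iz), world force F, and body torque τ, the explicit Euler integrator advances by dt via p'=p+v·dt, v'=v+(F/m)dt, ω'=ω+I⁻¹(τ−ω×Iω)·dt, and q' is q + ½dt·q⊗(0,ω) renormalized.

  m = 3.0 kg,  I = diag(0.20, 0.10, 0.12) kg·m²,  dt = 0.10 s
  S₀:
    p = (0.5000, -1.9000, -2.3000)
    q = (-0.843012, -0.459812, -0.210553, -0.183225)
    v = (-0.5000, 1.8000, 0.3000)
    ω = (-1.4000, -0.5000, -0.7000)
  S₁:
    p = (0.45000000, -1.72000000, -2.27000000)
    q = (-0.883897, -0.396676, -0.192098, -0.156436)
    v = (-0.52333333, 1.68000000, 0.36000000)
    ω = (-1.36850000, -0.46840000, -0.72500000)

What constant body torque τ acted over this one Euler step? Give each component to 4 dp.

Δω = ω₁−ω₀ = (0.03150000, 0.03160000, -0.02500000)
precession coupling = (0.0070, 0.0784, -0.0700)
applied torque τ = (0.0700, 0.1100, -0.1000)

τ = (0.0700, 0.1100, -0.1000)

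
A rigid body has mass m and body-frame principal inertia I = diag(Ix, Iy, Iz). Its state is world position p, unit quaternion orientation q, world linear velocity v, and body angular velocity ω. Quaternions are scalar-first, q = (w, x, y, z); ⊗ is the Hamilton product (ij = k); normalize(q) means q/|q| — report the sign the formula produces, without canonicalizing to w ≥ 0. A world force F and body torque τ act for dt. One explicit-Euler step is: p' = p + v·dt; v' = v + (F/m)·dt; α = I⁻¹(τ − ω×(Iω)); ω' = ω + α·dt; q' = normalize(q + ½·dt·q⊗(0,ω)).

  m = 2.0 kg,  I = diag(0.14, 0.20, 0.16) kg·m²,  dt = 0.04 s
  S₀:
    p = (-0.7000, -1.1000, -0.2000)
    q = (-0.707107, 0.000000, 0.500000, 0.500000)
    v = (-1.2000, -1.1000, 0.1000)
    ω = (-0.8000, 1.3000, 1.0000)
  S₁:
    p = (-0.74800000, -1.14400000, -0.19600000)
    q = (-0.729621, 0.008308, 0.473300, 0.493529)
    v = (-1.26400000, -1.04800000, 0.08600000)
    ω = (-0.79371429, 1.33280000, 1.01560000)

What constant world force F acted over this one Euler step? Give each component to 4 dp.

Δv = v₁−v₀ = (-0.06400000, 0.05200000, -0.01400000)
m·(v₁−v₀)/dt = (-3.2000, 2.6000, -0.7000)

F = (-3.2000, 2.6000, -0.7000)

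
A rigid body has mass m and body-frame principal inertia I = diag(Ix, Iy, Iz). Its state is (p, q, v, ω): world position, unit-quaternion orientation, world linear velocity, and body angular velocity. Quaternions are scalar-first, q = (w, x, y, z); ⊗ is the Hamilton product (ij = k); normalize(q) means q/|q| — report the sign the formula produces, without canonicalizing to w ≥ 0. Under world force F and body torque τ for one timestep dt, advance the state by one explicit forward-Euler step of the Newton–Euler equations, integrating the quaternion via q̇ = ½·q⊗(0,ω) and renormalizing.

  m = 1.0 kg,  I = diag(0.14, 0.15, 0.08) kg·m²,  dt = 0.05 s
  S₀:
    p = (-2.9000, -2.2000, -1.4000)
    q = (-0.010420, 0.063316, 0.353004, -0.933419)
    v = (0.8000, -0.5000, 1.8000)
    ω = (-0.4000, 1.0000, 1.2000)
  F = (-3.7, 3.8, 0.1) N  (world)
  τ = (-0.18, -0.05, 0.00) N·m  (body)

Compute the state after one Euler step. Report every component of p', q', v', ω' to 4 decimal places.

p' = (-2.8600, -2.2250, -1.3100)
q' = (0.0094, 0.0973, 0.3599, -0.9279)
v' = (0.6150, -0.3100, 1.8050)
ω' = (-0.4343, 0.9929, 1.2025)

a = F/m = (-3.7000, 3.8000, 0.1000)
p + v·dt = (-2.8600, -2.2250, -1.3100)
new velocity v' = (0.6150, -0.3100, 1.8050)
precession coupling ω×(Iω) = (-0.0840, -0.0288, -0.0040)
(τ − ω×Iω)/I = (-0.6857, -0.1413, 0.0500)
ω + α·dt = (-0.4343, 0.9929, 1.2025)
2q̇ = q⊗(0,ω) = (0.7924252, 1.3611918, 0.2869684, 0.1920136)
q + ½dt·q⊗(0,ω), renormalized = (0.0094, 0.0973, 0.3599, -0.9279)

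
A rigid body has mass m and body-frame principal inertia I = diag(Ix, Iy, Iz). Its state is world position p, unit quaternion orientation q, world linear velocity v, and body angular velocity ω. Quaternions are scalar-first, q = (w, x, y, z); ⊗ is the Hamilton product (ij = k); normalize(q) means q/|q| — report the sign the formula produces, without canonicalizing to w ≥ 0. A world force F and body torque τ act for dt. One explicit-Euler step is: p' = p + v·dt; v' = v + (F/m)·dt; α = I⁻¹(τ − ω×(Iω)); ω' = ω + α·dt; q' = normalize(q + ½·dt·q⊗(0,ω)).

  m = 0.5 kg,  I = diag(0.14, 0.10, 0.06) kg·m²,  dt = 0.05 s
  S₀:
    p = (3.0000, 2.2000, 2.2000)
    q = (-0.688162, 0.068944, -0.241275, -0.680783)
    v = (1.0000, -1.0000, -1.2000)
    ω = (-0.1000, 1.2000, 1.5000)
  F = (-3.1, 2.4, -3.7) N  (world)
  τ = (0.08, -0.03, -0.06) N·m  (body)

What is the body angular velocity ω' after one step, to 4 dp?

ω×(Iω) gyroscopic = (-0.0720, -0.0120, 0.0048)
(τ − ω×Iω)/I = (1.0857, -0.1800, -1.0800)
ω' = ω + α·dt = (-0.0457, 1.1910, 1.4460)

ω' = (-0.0457, 1.1910, 1.4460)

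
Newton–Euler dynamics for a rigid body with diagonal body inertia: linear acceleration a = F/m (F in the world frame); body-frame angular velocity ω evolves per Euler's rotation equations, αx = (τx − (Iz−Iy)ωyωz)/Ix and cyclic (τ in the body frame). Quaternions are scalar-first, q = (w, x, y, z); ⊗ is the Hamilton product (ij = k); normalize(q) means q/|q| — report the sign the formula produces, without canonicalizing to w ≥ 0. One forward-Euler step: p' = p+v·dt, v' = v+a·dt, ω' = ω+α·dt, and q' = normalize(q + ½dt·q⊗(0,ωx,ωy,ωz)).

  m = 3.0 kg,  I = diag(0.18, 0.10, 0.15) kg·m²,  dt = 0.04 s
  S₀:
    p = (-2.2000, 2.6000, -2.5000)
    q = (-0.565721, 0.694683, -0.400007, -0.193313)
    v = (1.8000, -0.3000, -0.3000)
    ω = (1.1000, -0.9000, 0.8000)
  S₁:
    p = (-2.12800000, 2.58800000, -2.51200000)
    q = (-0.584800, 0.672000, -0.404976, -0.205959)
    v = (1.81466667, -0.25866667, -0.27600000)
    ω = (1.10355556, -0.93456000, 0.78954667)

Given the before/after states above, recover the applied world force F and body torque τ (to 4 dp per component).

ω₁ − ω₀ = (0.00355556, -0.03456000, -0.01045333)
precession coupling = (-0.0360, 0.0264, 0.0792)
I·α + gyro = (-0.0200, -0.0600, 0.0400)
Δv = v₁−v₀ = (0.01466667, 0.04133333, 0.02400000)
F = m·Δv/dt = (1.1000, 3.1000, 1.8000)

F = (1.1000, 3.1000, 1.8000)
τ = (-0.0200, -0.0600, 0.0400)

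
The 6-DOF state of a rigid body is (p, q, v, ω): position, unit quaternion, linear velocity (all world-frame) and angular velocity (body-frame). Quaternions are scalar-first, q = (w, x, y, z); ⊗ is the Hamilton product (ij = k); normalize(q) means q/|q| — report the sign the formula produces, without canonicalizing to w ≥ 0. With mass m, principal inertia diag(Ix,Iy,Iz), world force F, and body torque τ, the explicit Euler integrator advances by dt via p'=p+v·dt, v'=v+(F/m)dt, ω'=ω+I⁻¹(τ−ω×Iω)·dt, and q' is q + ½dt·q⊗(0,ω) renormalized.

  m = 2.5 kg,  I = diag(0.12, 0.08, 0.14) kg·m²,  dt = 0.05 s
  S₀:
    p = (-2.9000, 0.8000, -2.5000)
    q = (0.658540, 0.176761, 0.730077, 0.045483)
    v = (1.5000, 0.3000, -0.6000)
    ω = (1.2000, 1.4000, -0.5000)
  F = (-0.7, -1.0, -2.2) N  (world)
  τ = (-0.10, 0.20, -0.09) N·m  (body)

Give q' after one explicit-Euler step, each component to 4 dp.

q⊗(0,ω) = (-1.2114795, 0.3615333, 1.0649161, -0.9578970)
updated quaternion q' = (0.6275, 0.1856, 0.7558, 0.0215)

q' = (0.6275, 0.1856, 0.7558, 0.0215)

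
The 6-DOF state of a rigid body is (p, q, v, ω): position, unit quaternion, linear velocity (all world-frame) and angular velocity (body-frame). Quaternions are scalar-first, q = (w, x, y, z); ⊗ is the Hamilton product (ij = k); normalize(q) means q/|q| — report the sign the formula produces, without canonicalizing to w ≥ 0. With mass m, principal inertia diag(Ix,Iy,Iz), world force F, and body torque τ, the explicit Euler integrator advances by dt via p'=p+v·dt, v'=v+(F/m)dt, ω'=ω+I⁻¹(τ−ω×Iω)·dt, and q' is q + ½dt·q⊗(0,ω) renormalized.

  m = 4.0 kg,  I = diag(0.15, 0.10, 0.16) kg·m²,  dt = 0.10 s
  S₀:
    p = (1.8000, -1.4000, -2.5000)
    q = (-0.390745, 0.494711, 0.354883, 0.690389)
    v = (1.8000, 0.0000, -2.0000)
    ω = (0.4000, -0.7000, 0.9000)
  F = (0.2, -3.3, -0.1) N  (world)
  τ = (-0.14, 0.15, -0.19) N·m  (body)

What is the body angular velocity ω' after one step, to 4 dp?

ω' = (0.3319, -0.5464, 0.7725)

gyro term ω×Iω = (-0.0378, -0.0036, 0.0140)
α = I⁻¹(τ − ω×Iω) = (-0.6813, 1.5360, -1.2750)
ω' = ω + α·dt = (0.3319, -0.5464, 0.7725)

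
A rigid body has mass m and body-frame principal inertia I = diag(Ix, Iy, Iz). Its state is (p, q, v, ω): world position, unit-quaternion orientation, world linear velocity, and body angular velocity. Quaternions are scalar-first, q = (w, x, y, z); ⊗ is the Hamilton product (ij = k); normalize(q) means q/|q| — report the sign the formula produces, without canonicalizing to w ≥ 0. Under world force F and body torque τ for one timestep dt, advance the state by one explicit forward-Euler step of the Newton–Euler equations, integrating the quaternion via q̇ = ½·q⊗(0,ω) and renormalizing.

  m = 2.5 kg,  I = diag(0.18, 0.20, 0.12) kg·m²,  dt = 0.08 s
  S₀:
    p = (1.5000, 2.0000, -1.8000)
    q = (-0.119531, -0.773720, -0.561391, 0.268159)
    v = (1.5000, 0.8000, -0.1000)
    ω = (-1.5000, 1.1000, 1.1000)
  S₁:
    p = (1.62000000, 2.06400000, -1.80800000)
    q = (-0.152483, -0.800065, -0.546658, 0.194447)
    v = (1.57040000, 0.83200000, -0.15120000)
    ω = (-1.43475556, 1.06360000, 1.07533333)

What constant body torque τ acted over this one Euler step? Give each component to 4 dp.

τ = (0.0500, -0.1900, -0.0700)

rate change Δω = (0.06524444, -0.03640000, -0.02466667)
gyro term ω₀×Iω₀ = (-0.0968, -0.0990, -0.0330)
applied torque τ = (0.0500, -0.1900, -0.0700)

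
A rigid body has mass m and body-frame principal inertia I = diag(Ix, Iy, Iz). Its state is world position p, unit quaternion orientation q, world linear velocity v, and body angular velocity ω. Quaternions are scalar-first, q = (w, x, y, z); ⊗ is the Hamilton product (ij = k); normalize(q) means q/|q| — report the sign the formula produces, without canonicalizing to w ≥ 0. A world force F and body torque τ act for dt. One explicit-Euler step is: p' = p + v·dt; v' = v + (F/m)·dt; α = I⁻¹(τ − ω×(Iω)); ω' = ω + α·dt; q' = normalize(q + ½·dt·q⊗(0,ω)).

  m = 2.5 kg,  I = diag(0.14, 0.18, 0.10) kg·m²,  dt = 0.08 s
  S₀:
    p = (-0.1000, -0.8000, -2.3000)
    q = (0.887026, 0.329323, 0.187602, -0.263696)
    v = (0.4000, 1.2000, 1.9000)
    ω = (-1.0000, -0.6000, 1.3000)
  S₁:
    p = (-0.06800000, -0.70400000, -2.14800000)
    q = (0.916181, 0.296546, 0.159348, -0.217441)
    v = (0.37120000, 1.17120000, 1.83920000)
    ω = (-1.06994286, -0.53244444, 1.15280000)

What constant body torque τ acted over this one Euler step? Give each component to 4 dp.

τ = (-0.0600, 0.1000, -0.1600)

rate change Δω = (-0.06994286, 0.06755556, -0.14720000)
applied torque τ = (-0.0600, 0.1000, -0.1600)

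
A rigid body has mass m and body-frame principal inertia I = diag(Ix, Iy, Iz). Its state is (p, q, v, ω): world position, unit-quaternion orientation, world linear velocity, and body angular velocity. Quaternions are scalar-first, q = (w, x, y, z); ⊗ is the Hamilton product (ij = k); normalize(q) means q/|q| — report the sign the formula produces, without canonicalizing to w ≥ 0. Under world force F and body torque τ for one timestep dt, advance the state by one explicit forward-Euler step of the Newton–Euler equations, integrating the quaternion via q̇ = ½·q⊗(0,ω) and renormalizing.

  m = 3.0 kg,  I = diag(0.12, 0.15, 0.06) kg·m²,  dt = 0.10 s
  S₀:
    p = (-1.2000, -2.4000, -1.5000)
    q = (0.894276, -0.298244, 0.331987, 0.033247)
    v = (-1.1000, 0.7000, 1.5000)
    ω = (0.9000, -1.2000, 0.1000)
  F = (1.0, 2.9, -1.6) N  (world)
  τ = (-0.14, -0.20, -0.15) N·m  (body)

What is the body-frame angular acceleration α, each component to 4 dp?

α = (-1.2567, -1.3693, -1.9600)

gyro term ω×Iω = (0.0108, 0.0054, -0.0324)
angular accel α = (-1.2567, -1.3693, -1.9600)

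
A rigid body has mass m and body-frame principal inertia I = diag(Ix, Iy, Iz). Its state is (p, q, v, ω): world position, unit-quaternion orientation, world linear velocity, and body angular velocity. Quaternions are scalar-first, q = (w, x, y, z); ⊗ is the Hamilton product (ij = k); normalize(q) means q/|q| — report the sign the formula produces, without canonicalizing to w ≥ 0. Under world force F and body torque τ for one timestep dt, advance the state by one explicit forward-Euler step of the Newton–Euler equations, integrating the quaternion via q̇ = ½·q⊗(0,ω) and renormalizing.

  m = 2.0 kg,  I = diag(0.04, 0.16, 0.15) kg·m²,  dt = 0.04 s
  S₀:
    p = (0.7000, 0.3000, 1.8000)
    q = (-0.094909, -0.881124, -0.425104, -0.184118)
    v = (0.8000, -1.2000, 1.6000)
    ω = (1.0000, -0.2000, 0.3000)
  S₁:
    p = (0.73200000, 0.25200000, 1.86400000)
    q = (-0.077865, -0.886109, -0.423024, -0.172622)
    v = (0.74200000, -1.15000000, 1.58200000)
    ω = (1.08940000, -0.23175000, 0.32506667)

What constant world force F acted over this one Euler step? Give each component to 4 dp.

F = (-2.9000, 2.5000, -0.9000)

velocity change Δv = (-0.05800000, 0.05000000, -0.01800000)
F = m·Δv/dt = (-2.9000, 2.5000, -0.9000)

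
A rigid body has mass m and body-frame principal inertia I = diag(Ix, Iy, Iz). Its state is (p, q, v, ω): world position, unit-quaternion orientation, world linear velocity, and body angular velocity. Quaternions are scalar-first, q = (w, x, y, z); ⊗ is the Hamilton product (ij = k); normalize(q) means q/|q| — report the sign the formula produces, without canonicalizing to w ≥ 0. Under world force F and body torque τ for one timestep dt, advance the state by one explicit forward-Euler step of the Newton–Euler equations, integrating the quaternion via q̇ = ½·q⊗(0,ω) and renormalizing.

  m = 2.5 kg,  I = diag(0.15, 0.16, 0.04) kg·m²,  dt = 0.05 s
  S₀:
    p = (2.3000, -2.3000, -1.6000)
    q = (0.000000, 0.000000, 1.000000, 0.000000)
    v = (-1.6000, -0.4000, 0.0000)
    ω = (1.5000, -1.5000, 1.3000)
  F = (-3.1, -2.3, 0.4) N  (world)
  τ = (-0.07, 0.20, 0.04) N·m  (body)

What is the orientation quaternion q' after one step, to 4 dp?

2q̇ = q⊗(0,ω) = (1.5000000, 1.3000000, 0.0000000, -1.5000000)
updated quaternion q' = (0.0374, 0.0324, 0.9981, -0.0374)

q' = (0.0374, 0.0324, 0.9981, -0.0374)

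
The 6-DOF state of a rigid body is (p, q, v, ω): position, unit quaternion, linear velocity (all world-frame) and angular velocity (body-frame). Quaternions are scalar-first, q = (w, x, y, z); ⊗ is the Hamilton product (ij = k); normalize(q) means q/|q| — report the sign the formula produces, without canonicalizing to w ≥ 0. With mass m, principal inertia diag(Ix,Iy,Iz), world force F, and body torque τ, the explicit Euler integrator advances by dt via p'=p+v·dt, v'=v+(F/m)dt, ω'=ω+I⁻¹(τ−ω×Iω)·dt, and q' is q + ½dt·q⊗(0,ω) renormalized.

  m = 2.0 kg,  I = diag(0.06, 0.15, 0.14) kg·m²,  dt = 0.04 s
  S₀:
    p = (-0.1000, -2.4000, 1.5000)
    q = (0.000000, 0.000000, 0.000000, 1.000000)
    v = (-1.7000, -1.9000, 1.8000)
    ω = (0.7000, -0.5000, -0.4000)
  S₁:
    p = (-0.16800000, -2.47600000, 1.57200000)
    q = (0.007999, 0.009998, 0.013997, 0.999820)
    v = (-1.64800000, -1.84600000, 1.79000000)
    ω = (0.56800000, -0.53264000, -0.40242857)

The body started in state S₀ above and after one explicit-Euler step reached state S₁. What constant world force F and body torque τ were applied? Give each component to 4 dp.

Δv = v₁−v₀ = (0.05200000, 0.05400000, -0.01000000)
applied force F = (2.6000, 2.7000, -0.5000)
Δω = ω₁−ω₀ = (-0.13200000, -0.03264000, -0.00242857)
τ = I·(Δω/dt) + ω₀×(Iω₀) = (-0.2000, -0.1000, -0.0400)

F = (2.6000, 2.7000, -0.5000)
τ = (-0.2000, -0.1000, -0.0400)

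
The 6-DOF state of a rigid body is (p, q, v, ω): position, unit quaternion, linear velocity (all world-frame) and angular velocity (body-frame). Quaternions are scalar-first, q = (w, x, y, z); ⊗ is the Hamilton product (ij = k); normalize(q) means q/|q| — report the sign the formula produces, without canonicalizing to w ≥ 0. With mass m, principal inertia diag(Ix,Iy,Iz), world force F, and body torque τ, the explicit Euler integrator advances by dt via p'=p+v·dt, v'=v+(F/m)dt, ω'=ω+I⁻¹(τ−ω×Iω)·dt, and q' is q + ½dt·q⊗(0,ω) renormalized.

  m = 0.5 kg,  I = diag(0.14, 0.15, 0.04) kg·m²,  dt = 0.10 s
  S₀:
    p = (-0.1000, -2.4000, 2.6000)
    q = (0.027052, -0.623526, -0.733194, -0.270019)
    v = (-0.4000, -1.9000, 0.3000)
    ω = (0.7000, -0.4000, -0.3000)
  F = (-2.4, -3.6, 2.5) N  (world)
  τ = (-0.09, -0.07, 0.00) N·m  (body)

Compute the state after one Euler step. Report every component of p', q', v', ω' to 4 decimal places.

p' = (-0.1400, -2.5900, 2.6300)
q' = (0.0301, -0.6164, -0.7518, -0.2321)
v' = (-0.8800, -2.6200, 0.8000)
ω' = (0.6451, -0.4327, -0.2930)

a = (-4.8000, -7.2000, 5.0000)
p' = p + v·dt = (-0.1400, -2.5900, 2.6300)
v + (F/m)dt = (-0.8800, -2.6200, 0.8000)
ω×(Iω) gyroscopic = (-0.0132, -0.0210, -0.0028)
angular accel α = (-0.5486, -0.3267, 0.0700)
ω + α·dt = (0.6451, -0.4327, -0.2930)
2q̇ = q⊗(0,ω) = (0.0621849, 0.1308870, -0.3868919, 0.7545306)
q + ½dt·q⊗(0,ω), renormalized = (0.0301, -0.6164, -0.7518, -0.2321)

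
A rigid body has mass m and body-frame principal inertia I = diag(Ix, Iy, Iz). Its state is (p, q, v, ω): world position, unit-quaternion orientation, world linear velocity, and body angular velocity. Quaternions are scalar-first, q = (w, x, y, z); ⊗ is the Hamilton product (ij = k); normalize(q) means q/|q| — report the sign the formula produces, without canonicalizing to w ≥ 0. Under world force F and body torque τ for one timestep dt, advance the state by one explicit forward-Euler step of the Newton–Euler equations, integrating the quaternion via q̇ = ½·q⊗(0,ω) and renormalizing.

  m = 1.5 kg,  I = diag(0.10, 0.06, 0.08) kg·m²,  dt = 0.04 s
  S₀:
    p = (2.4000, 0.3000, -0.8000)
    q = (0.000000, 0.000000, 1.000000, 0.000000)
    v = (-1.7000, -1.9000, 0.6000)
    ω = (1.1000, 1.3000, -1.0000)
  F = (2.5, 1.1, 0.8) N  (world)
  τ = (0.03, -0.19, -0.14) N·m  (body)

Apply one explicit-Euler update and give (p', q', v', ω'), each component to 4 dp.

p' = (2.3320, 0.2240, -0.7760)
q' = (-0.0260, -0.0200, 0.9992, -0.0220)
v' = (-1.6333, -1.8707, 0.6213)
ω' = (1.1224, 1.1880, -1.0414)

p' = p + v·dt = (2.3320, 0.2240, -0.7760)
v + (F/m)dt = (-1.6333, -1.8707, 0.6213)
precession coupling ω×(Iω) = (-0.0260, -0.0220, -0.0572)
angular accel α = (0.5600, -2.8000, -1.0350)
new body rate ω' = (1.1224, 1.1880, -1.0414)
q⊗(0,ω) = (-1.3000000, -1.0000000, 0.0000000, -1.1000000)
updated quaternion q' = (-0.0260, -0.0200, 0.9992, -0.0220)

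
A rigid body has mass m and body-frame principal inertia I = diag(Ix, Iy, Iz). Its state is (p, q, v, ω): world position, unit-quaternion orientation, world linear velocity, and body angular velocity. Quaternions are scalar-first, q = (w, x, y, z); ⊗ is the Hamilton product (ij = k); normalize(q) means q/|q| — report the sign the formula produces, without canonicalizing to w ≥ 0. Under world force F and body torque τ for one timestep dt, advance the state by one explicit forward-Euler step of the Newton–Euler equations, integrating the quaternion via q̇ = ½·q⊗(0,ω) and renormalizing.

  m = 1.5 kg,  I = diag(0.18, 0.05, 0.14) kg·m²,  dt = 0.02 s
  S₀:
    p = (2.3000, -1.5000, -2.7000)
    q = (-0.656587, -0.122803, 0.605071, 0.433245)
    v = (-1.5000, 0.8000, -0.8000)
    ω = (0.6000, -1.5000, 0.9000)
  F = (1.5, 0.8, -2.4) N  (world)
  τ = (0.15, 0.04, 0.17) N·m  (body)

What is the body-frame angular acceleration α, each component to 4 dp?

gyro term ω×Iω = (-0.1215, 0.0216, 0.1170)
angular accel α = (1.5083, 0.3680, 0.3786)

α = (1.5083, 0.3680, 0.3786)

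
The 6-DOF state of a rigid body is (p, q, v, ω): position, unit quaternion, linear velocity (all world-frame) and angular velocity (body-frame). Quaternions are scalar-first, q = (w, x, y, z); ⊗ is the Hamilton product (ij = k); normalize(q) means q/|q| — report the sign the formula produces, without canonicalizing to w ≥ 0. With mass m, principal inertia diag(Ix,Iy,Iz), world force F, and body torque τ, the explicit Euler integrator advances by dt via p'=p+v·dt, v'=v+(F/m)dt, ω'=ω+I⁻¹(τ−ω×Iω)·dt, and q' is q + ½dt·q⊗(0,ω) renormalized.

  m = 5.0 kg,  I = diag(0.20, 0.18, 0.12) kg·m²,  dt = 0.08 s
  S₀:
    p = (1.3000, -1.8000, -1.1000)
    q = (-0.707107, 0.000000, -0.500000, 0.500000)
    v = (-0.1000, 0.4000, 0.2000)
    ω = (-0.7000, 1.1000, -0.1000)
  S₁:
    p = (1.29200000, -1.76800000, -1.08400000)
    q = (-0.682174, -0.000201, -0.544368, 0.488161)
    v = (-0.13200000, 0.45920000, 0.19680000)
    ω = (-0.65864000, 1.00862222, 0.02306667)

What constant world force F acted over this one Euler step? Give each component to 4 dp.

velocity change Δv = (-0.03200000, 0.05920000, -0.00320000)
applied force F = (-2.0000, 3.7000, -0.2000)

F = (-2.0000, 3.7000, -0.2000)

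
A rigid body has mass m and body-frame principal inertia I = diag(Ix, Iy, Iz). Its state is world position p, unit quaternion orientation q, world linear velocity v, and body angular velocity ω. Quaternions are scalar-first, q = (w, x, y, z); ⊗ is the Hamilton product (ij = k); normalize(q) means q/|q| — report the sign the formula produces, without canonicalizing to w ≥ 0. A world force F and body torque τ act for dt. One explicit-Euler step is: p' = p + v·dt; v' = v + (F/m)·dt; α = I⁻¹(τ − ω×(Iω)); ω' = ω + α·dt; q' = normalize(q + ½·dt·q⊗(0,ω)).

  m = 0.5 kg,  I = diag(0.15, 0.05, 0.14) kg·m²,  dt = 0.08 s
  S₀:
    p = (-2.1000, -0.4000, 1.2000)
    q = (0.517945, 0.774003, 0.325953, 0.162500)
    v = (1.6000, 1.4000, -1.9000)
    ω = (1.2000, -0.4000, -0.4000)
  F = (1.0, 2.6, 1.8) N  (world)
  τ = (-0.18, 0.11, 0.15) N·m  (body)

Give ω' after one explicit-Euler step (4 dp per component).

ω' = (1.0963, -0.2163, -0.3417)

precession coupling ω×(Iω) = (0.0144, -0.0048, 0.0480)
(τ − ω×Iω)/I = (-1.2960, 2.2960, 0.7286)
new body rate ω' = (1.0963, -0.2163, -0.3417)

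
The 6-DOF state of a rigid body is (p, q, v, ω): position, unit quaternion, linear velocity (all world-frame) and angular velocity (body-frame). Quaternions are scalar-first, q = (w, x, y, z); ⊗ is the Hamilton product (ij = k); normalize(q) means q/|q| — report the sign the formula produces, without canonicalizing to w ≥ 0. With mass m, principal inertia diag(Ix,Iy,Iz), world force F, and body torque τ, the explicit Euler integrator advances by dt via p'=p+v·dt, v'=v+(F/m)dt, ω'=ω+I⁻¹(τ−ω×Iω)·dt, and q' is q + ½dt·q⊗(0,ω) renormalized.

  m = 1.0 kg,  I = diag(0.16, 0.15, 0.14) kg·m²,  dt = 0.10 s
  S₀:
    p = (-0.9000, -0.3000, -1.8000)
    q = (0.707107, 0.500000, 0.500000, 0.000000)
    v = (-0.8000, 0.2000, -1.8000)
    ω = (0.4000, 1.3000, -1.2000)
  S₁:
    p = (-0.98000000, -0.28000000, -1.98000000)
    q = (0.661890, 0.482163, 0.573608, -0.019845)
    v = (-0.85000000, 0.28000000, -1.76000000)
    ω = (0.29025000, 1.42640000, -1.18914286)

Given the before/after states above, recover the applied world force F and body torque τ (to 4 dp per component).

F = (-0.5000, 0.8000, 0.4000)
τ = (-0.1600, 0.1800, 0.0100)

rate change Δω = (-0.10975000, 0.12640000, 0.01085714)
precession coupling = (0.0156, -0.0096, -0.0052)
applied torque τ = (-0.1600, 0.1800, 0.0100)
velocity change Δv = (-0.05000000, 0.08000000, 0.04000000)
applied force F = (-0.5000, 0.8000, 0.4000)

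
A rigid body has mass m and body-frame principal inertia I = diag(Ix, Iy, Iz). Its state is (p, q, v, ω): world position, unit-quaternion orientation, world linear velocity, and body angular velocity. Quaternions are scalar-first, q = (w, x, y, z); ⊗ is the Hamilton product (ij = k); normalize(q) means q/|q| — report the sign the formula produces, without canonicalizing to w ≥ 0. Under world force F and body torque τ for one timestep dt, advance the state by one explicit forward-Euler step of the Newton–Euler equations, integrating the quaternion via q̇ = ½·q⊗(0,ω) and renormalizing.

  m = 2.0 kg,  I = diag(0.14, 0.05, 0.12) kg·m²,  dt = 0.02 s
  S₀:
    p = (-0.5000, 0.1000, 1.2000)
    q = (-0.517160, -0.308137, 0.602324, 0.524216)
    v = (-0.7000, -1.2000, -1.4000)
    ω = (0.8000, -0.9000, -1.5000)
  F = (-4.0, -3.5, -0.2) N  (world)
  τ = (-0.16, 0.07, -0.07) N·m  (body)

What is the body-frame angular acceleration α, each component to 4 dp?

ω×(Iω) gyroscopic = (0.0945, -0.0240, 0.0648)
angular accel α = (-1.8179, 1.8800, -1.1233)

α = (-1.8179, 1.8800, -1.1233)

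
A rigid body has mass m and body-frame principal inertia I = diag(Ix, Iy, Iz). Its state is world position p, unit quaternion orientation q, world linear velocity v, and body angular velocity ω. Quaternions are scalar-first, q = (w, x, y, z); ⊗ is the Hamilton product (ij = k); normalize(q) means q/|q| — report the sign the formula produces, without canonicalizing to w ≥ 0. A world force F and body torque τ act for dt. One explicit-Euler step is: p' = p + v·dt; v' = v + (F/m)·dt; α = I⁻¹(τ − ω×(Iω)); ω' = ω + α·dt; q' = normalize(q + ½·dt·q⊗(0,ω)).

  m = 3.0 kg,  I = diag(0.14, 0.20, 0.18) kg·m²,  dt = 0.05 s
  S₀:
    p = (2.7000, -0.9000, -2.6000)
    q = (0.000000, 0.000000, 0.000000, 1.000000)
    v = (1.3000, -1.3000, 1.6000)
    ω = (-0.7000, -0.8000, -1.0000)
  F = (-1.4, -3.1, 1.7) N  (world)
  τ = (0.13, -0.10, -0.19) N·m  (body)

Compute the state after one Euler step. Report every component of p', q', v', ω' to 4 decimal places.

ω×(Iω) gyroscopic = (-0.0160, -0.0280, 0.0336)
(τ − ω×Iω)/I = (1.0429, -0.3600, -1.2422)
ω + α·dt = (-0.6479, -0.8180, -1.0621)
2q̇ = q⊗(0,ω) = (1.0000000, 0.8000000, -0.7000000, 0.0000000)
updated quaternion q' = (0.0250, 0.0200, -0.0175, 0.9993)
linear accel F/m = (-0.4667, -1.0333, 0.5667)
p' = p + v·dt = (2.7650, -0.9650, -2.5200)
new velocity v' = (1.2767, -1.3517, 1.6283)

p' = (2.7650, -0.9650, -2.5200)
q' = (0.0250, 0.0200, -0.0175, 0.9993)
v' = (1.2767, -1.3517, 1.6283)
ω' = (-0.6479, -0.8180, -1.0621)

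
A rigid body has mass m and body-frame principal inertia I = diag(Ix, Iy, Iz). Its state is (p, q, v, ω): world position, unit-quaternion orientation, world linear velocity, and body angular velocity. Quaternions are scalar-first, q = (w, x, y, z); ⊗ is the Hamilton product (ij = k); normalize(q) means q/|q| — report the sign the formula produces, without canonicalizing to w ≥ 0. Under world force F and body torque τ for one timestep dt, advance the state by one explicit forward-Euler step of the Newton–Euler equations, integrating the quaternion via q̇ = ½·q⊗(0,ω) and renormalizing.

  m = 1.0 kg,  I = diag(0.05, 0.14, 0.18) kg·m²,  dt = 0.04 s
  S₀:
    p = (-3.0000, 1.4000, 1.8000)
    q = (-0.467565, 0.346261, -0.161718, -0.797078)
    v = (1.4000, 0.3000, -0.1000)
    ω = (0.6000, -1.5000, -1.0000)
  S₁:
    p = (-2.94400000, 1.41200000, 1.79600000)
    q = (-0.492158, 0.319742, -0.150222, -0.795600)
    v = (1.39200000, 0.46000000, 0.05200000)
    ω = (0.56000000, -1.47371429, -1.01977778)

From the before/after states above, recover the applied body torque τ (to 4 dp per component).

τ = (0.0100, 0.1700, -0.1700)

ω₁ − ω₀ = (-0.04000000, 0.02628571, -0.01977778)
precession coupling = (0.0600, 0.0780, -0.0810)
τ = I·(Δω/dt) + ω₀×(Iω₀) = (0.0100, 0.1700, -0.1700)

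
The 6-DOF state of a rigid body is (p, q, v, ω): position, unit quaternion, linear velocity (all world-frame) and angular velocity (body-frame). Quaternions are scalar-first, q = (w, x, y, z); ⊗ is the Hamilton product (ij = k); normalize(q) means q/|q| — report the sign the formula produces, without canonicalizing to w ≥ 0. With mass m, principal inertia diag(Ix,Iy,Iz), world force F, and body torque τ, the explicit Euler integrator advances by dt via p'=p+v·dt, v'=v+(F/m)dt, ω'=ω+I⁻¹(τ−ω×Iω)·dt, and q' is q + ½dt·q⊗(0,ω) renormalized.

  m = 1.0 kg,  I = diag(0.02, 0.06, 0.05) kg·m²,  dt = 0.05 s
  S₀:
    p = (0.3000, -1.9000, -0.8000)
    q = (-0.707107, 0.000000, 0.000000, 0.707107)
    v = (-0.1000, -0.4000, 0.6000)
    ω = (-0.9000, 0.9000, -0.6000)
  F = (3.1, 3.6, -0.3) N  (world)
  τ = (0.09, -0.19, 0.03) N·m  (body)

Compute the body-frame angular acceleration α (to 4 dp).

α = (4.2300, -2.8967, 1.2480)

precession coupling ω×(Iω) = (0.0054, -0.0162, -0.0324)
(τ − ω×Iω)/I = (4.2300, -2.8967, 1.2480)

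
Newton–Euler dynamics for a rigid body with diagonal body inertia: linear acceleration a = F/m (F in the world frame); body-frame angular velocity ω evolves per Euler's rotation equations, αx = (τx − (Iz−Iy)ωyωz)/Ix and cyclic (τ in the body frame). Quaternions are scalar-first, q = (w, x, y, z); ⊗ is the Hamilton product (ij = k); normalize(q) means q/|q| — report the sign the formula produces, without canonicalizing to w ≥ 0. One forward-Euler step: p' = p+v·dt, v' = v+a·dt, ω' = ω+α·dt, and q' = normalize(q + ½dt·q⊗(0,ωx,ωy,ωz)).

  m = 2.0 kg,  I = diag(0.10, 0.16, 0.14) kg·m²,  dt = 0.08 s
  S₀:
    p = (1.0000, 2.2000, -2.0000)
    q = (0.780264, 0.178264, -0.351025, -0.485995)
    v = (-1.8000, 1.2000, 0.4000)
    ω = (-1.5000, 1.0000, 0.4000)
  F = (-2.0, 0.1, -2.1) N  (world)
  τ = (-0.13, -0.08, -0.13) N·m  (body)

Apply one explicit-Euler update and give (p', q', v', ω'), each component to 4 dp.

a = (-1.0000, 0.0500, -1.0500)
new position p' = (0.8560, 2.2960, -1.9680)
new velocity v' = (-1.8800, 1.2040, 0.3160)
(τ − ω×Iω)/I = (-1.2200, -0.6500, -0.2857)
new body rate ω' = (-1.5976, 0.9480, 0.3771)
2q̇ = q⊗(0,ω) = (0.8128190, -0.8248110, 1.4379509, -0.0361679)
q' = normalize(q + ½dt·q⊗(0,ω)) = (0.8106, 0.1449, -0.2927, -0.4861)

p' = (0.8560, 2.2960, -1.9680)
q' = (0.8106, 0.1449, -0.2927, -0.4861)
v' = (-1.8800, 1.2040, 0.3160)
ω' = (-1.5976, 0.9480, 0.3771)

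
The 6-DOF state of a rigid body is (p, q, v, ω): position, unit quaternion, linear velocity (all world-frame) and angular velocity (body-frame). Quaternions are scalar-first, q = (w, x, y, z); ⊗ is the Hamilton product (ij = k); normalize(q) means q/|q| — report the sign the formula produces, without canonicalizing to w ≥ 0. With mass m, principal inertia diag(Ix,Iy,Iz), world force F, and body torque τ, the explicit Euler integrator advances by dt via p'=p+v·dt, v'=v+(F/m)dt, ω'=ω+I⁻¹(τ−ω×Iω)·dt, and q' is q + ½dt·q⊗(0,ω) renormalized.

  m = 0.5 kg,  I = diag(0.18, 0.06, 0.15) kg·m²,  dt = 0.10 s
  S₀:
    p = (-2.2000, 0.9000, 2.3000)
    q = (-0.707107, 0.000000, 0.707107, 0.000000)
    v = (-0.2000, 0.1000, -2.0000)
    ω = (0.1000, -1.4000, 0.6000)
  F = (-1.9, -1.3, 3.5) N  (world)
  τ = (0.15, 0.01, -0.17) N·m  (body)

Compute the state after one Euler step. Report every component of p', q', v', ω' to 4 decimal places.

linear accel F/m = (-3.8000, -2.6000, 7.0000)
p + v·dt = (-2.2200, 0.9100, 2.1000)
v + (F/m)dt = (-0.5800, -0.1600, -1.3000)
precession coupling ω×(Iω) = (-0.0756, 0.0018, 0.0168)
(τ − ω×Iω)/I = (1.2533, 0.1367, -1.2453)
ω + α·dt = (0.2253, -1.3863, 0.4755)
Hamilton product q⊗(0,ω) = (0.9899498, 0.3535535, 0.9899498, -0.4949749)
q' = normalize(q + ½dt·q⊗(0,ω)) = (-0.6557, 0.0176, 0.7544, -0.0247)

p' = (-2.2200, 0.9100, 2.1000)
q' = (-0.6557, 0.0176, 0.7544, -0.0247)
v' = (-0.5800, -0.1600, -1.3000)
ω' = (0.2253, -1.3863, 0.4755)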